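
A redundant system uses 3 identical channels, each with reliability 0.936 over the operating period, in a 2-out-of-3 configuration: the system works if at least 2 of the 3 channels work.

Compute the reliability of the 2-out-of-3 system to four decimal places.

R = Σ_{i=2}^{3} C(3,i) p^i (1−p)^{3−i} with p = 0.936
C(3,2)·0.936^2·0.064^1 = 0.168210
C(3,3)·0.936^3·0.064^0 = 0.820026
Sum = 0.9882

0.9882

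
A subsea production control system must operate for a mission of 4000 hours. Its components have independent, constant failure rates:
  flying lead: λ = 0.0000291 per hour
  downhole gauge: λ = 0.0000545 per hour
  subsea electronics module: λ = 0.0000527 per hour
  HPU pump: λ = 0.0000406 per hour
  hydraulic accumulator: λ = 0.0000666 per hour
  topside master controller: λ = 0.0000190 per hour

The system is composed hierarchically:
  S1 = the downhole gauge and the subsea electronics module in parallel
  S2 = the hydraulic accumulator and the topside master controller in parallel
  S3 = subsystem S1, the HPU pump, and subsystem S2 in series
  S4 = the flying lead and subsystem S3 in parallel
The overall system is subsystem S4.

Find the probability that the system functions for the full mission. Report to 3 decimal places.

0.979

R(flying lead) = exp(−0.0000291 × 4000) = 0.89012
R(downhole gauge) = exp(−0.0000545 × 4000) = 0.80413
R(subsea electronics module) = exp(−0.0000527 × 4000) = 0.80994
R(HPU pump) = exp(−0.0000406 × 4000) = 0.85010
R(hydraulic accumulator) = exp(−0.0000666 × 4000) = 0.76613
R(topside master controller) = exp(−0.0000190 × 4000) = 0.92682
Parallel (downhole gauge and subsea electronics module): 1 − (1 − 0.80413)(1 − 0.80994) = 0.96277
Parallel (hydraulic accumulator and topside master controller): 1 − (1 − 0.76613)(1 − 0.92682) = 0.98289
Series ([0.96277], HPU pump, and [0.98289]): 0.96277 × 0.85010 × 0.98289 = 0.80445
Parallel (flying lead and [0.80445]): 1 − (1 − 0.89012)(1 − 0.80445) = 0.979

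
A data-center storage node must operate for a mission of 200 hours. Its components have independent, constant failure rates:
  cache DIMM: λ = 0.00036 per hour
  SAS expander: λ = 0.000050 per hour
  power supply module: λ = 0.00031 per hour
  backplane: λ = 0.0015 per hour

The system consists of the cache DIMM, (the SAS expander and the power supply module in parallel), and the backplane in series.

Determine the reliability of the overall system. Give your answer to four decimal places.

R(cache DIMM) = exp(−0.00036 × 200) = 0.930531
R(SAS expander) = exp(−0.000050 × 200) = 0.990050
R(power supply module) = exp(−0.00031 × 200) = 0.939883
R(backplane) = exp(−0.0015 × 200) = 0.740818
Parallel (SAS expander and power supply module): 1 − (1 − 0.990050)(1 − 0.939883) = 0.999402
Series (cache DIMM, [0.999402], and backplane): 0.930531 × 0.999402 × 0.740818 = 0.6889

0.6889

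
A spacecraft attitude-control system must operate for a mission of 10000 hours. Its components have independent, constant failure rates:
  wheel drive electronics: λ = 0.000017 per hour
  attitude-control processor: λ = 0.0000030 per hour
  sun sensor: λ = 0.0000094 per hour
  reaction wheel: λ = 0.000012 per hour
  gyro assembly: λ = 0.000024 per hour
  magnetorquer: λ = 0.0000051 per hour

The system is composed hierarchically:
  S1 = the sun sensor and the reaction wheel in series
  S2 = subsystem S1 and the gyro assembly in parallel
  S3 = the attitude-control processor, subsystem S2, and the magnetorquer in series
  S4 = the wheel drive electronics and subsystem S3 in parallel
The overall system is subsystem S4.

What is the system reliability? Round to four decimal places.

0.9819

R(wheel drive electronics) = exp(−0.000017 × 10000) = 0.843665
R(attitude-control processor) = exp(−0.0000030 × 10000) = 0.970446
R(sun sensor) = exp(−0.0000094 × 10000) = 0.910283
R(reaction wheel) = exp(−0.000012 × 10000) = 0.886920
R(gyro assembly) = exp(−0.000024 × 10000) = 0.786628
R(magnetorquer) = exp(−0.0000051 × 10000) = 0.950279
Series (sun sensor and reaction wheel): 0.910283 × 0.886920 = 0.807348
Parallel ([0.807348] and gyro assembly): 1 − (1 − 0.807348)(1 − 0.786628) = 0.958893
Series (attitude-control processor, [0.958893], and magnetorquer): 0.970446 × 0.958893 × 0.950279 = 0.884286
Parallel (wheel drive electronics and [0.884286]): 1 − (1 − 0.843665)(1 − 0.884286) = 0.9819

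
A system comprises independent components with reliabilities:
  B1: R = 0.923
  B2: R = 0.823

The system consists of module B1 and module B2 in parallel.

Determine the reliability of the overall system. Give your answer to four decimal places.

0.9864

Parallel (B1 and B2): 1 − (1 − 0.923000)(1 − 0.823000) = 0.9864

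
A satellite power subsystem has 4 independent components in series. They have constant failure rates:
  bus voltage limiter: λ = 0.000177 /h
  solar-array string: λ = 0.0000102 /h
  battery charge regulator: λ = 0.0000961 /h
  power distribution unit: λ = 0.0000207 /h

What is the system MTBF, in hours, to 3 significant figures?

3290

Series of exponential components: λ_sys = Σ λ_i
λ_sys = 0.000177 + 0.0000102 + 0.0000961 + 0.0000207 = 3.0400e-04 /h
MTBF = 1 / λ_sys = 3290 h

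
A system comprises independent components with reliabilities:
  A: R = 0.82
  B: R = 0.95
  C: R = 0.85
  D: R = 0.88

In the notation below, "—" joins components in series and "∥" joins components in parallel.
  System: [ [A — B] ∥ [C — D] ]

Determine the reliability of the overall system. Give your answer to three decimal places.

Series (A and B): 0.82000 × 0.95000 = 0.77900
Series (C and D): 0.85000 × 0.88000 = 0.74800
Parallel ([0.77900] and [0.74800]): 1 − (1 − 0.77900)(1 − 0.74800) = 0.944

0.944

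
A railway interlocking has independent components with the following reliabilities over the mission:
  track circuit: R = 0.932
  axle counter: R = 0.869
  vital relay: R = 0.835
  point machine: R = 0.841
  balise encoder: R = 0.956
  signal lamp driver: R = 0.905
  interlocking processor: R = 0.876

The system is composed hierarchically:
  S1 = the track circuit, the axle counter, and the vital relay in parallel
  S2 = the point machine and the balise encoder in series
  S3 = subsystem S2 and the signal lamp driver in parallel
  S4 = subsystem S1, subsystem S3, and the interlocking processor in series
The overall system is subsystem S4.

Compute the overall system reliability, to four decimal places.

Parallel (track circuit, axle counter, and vital relay): 1 − (1 − 0.932000)(1 − 0.869000)(1 − 0.835000) = 0.998530
Series (point machine and balise encoder): 0.841000 × 0.956000 = 0.803996
Parallel ([0.803996] and signal lamp driver): 1 − (1 − 0.803996)(1 − 0.905000) = 0.981380
Series ([0.998530], [0.981380], and interlocking processor): 0.998530 × 0.981380 × 0.876000 = 0.8584

0.8584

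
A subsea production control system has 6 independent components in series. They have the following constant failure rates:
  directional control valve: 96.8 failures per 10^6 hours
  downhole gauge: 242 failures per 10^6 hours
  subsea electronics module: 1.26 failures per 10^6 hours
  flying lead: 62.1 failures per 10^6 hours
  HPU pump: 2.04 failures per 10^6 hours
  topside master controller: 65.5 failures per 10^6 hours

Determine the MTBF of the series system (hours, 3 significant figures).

Series of exponential components: λ_sys = Σ λ_i
λ_sys = 0.0000968 + 0.000242 + 0.00000126 + 0.0000621 + 0.00000204 + 0.0000655 = 4.6970e-04 /h
MTBF = 1 / λ_sys = 2130 h

2130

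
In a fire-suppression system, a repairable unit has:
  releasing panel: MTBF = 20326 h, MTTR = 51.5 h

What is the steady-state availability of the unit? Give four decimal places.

0.9975

A(releasing panel) = MTBF/(MTBF+MTTR) = 20326/(20326+51.5) = 0.9975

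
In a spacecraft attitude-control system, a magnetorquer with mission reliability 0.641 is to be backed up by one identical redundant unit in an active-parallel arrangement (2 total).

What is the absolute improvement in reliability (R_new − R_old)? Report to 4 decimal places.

R_before = 0.641
R_after = 1 − (1 − 0.641)^2 = 0.8711
ΔR = 0.8711 − 0.641 = 0.2301

0.2301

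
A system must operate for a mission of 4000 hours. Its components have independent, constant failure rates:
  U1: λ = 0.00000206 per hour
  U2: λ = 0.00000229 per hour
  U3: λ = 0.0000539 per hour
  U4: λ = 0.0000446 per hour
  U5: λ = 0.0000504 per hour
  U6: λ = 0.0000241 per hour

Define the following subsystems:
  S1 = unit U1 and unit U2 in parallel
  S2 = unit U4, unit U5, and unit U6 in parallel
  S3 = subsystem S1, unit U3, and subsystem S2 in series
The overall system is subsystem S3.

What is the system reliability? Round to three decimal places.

R(U1) = exp(−0.00000206 × 4000) = 0.99179
R(U2) = exp(−0.00000229 × 4000) = 0.99088
R(U3) = exp(−0.0000539 × 4000) = 0.80606
R(U4) = exp(−0.0000446 × 4000) = 0.83661
R(U5) = exp(−0.0000504 × 4000) = 0.81742
R(U6) = exp(−0.0000241 × 4000) = 0.90810
Parallel (U1 and U2): 1 − (1 − 0.99179)(1 − 0.99088) = 0.99993
Parallel (U4, U5, and U6): 1 − (1 − 0.83661)(1 − 0.81742)(1 − 0.90810) = 0.99726
Series ([0.99993], U3, and [0.99726]): 0.99993 × 0.80606 × 0.99726 = 0.804

0.804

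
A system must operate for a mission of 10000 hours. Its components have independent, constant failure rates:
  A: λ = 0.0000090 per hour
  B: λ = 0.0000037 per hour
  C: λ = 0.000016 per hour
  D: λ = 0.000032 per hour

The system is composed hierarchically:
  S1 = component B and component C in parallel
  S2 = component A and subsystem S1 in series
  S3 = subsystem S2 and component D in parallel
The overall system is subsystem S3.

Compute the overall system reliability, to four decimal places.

R(A) = exp(−0.0000090 × 10000) = 0.913931
R(B) = exp(−0.0000037 × 10000) = 0.963676
R(C) = exp(−0.000016 × 10000) = 0.852144
R(D) = exp(−0.000032 × 10000) = 0.726149
Parallel (B and C): 1 − (1 − 0.963676)(1 − 0.852144) = 0.994629
Series (A and [0.994629]): 0.913931 × 0.994629 = 0.909022
Parallel ([0.909022] and D): 1 − (1 − 0.909022)(1 − 0.726149) = 0.9751

0.9751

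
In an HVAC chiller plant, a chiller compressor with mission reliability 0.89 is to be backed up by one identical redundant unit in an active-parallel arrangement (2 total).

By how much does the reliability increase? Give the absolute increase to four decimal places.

R_before = 0.89
R_after = 1 − (1 − 0.89)^2 = 0.9879
ΔR = 0.9879 − 0.89 = 0.0979

0.0979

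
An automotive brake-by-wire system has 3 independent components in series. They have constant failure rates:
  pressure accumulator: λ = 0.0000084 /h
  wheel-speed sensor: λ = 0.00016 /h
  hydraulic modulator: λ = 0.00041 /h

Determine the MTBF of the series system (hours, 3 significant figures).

Series of exponential components: λ_sys = Σ λ_i
λ_sys = 0.0000084 + 0.00016 + 0.00041 = 5.7840e-04 /h
MTBF = 1 / λ_sys = 1730 h

1730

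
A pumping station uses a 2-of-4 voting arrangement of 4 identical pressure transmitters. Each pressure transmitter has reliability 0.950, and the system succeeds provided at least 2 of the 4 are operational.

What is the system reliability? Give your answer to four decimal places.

R = Σ_{i=2}^{4} C(4,i) p^i (1−p)^{4−i} with p = 0.950
C(4,2)·0.950^2·0.050^2 = 0.013538
C(4,3)·0.950^3·0.050^1 = 0.171475
C(4,4)·0.950^4·0.050^0 = 0.814506
Sum = 0.9995

0.9995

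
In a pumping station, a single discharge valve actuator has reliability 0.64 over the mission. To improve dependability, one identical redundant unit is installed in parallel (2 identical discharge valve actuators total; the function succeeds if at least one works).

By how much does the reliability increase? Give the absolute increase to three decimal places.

0.230

R_before = 0.64
R_after = 1 − (1 − 0.64)^2 = 0.870
ΔR = 0.870 − 0.64 = 0.230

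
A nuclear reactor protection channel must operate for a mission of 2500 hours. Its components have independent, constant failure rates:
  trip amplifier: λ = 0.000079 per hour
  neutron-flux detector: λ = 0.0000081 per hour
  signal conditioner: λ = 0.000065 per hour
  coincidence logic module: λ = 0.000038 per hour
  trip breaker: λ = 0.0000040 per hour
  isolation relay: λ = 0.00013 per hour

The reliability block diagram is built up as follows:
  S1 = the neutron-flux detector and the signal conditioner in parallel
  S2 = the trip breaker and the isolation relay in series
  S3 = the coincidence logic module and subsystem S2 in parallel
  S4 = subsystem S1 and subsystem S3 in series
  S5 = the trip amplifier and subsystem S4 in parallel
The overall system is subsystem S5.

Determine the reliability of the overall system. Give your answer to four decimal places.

R(trip amplifier) = exp(−0.000079 × 2500) = 0.820780
R(neutron-flux detector) = exp(−0.0000081 × 2500) = 0.979954
R(signal conditioner) = exp(−0.000065 × 2500) = 0.850016
R(coincidence logic module) = exp(−0.000038 × 2500) = 0.909373
R(trip breaker) = exp(−0.0000040 × 2500) = 0.990050
R(isolation relay) = exp(−0.00013 × 2500) = 0.722527
Parallel (neutron-flux detector and signal conditioner): 1 − (1 − 0.979954)(1 − 0.850016) = 0.996993
Series (trip breaker and isolation relay): 0.990050 × 0.722527 = 0.715338
Parallel (coincidence logic module and [0.715338]): 1 − (1 − 0.909373)(1 − 0.715338) = 0.974202
Series ([0.996993] and [0.974202]): 0.996993 × 0.974202 = 0.971273
Parallel (trip amplifier and [0.971273]): 1 − (1 − 0.820780)(1 − 0.971273) = 0.9949

0.9949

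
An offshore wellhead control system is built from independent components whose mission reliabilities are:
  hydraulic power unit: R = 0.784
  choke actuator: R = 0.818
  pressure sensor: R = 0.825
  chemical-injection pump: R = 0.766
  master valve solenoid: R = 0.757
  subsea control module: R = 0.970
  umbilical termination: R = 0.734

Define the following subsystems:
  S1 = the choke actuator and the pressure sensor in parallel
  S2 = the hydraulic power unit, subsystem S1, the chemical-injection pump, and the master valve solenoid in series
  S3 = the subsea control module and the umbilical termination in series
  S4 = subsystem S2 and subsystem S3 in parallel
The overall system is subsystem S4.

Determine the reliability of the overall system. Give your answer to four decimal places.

Parallel (choke actuator and pressure sensor): 1 − (1 − 0.818000)(1 − 0.825000) = 0.968150
Series (hydraulic power unit, [0.968150], chemical-injection pump, and master valve solenoid): 0.784000 × 0.968150 × 0.766000 × 0.757000 = 0.440132
Series (subsea control module and umbilical termination): 0.970000 × 0.734000 = 0.711980
Parallel ([0.440132] and [0.711980]): 1 − (1 − 0.440132)(1 − 0.711980) = 0.8387

0.8387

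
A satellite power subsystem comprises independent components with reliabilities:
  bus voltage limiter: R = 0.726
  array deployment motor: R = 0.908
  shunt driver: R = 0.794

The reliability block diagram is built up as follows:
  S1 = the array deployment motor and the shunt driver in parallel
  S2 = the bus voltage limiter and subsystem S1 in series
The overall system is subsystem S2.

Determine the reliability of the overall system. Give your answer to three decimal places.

0.712

Parallel (array deployment motor and shunt driver): 1 − (1 − 0.90800)(1 − 0.79400) = 0.98105
Series (bus voltage limiter and [0.98105]): 0.72600 × 0.98105 = 0.712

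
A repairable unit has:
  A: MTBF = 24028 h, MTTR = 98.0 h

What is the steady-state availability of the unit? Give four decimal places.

A(A) = MTBF/(MTBF+MTTR) = 24028/(24028+98.0) = 0.9959

0.9959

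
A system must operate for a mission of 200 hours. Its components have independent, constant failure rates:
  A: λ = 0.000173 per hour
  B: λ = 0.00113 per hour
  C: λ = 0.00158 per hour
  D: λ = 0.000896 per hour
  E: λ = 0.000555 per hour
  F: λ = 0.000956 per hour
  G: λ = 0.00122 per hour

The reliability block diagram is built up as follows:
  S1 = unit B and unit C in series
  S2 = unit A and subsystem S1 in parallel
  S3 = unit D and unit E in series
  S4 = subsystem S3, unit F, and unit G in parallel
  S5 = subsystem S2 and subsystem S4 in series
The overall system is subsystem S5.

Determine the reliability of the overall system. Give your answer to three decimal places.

0.976

R(A) = exp(−0.000173 × 200) = 0.96599
R(B) = exp(−0.00113 × 200) = 0.79772
R(C) = exp(−0.00158 × 200) = 0.72906
R(D) = exp(−0.000896 × 200) = 0.83594
R(E) = exp(−0.000555 × 200) = 0.89494
R(F) = exp(−0.000956 × 200) = 0.82597
R(G) = exp(−0.00122 × 200) = 0.78349
Series (B and C): 0.79772 × 0.72906 = 0.58159
Parallel (A and [0.58159]): 1 − (1 − 0.96599)(1 − 0.58159) = 0.98577
Series (D and E): 0.83594 × 0.89494 = 0.74812
Parallel ([0.74812], F, and G): 1 − (1 − 0.74812)(1 − 0.82597)(1 − 0.78349) = 0.99051
Series ([0.98577] and [0.99051]): 0.98577 × 0.99051 = 0.976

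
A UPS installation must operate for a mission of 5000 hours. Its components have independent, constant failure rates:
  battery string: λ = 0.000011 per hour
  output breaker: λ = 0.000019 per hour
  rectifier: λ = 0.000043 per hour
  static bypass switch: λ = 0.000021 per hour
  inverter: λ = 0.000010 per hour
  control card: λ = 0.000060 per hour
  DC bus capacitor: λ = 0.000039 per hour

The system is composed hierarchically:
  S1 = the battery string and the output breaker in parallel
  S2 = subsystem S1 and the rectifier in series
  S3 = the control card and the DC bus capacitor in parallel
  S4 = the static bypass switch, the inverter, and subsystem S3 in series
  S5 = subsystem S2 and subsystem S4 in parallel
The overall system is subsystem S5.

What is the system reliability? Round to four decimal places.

0.9639

R(battery string) = exp(−0.000011 × 5000) = 0.946485
R(output breaker) = exp(−0.000019 × 5000) = 0.909373
R(rectifier) = exp(−0.000043 × 5000) = 0.806541
R(static bypass switch) = exp(−0.000021 × 5000) = 0.900325
R(inverter) = exp(−0.000010 × 5000) = 0.951229
R(control card) = exp(−0.000060 × 5000) = 0.740818
R(DC bus capacitor) = exp(−0.000039 × 5000) = 0.822835
Parallel (battery string and output breaker): 1 − (1 − 0.946485)(1 − 0.909373) = 0.995150
Series ([0.995150] and rectifier): 0.995150 × 0.806541 = 0.802629
Parallel (control card and DC bus capacitor): 1 − (1 − 0.740818)(1 − 0.822835) = 0.954082
Series (static bypass switch, inverter, and [0.954082]): 0.900325 × 0.951229 × 0.954082 = 0.817090
Parallel ([0.802629] and [0.817090]): 1 − (1 − 0.802629)(1 − 0.817090) = 0.9639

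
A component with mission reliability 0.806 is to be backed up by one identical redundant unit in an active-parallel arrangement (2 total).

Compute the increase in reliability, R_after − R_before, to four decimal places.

0.1564

R_before = 0.806
R_after = 1 − (1 − 0.806)^2 = 0.9624
ΔR = 0.9624 − 0.806 = 0.1564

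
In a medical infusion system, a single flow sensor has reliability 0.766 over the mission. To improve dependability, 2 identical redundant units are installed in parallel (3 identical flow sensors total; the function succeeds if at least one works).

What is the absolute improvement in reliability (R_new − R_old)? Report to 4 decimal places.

R_before = 0.766
R_after = 1 − (1 − 0.766)^3 = 0.9872
ΔR = 0.9872 − 0.766 = 0.2212

0.2212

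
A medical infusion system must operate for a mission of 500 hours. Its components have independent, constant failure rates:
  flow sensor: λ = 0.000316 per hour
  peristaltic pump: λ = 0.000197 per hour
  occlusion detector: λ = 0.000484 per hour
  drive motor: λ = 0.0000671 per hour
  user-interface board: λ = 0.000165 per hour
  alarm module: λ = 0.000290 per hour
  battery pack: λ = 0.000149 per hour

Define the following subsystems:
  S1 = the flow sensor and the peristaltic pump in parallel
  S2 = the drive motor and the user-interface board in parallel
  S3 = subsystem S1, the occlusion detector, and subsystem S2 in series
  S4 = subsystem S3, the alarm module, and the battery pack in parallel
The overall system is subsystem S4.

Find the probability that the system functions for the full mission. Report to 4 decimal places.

R(flow sensor) = exp(−0.000316 × 500) = 0.853850
R(peristaltic pump) = exp(−0.000197 × 500) = 0.906196
R(occlusion detector) = exp(−0.000484 × 500) = 0.785056
R(drive motor) = exp(−0.0000671 × 500) = 0.967007
R(user-interface board) = exp(−0.000165 × 500) = 0.920811
R(alarm module) = exp(−0.000290 × 500) = 0.865022
R(battery pack) = exp(−0.000149 × 500) = 0.928207
Parallel (flow sensor and peristaltic pump): 1 − (1 − 0.853850)(1 − 0.906196) = 0.986291
Parallel (drive motor and user-interface board): 1 − (1 − 0.967007)(1 − 0.920811) = 0.997387
Series ([0.986291], occlusion detector, and [0.997387]): 0.986291 × 0.785056 × 0.997387 = 0.772270
Parallel ([0.772270], alarm module, and battery pack): 1 − (1 − 0.772270)(1 − 0.865022)(1 − 0.928207) = 0.9978

0.9978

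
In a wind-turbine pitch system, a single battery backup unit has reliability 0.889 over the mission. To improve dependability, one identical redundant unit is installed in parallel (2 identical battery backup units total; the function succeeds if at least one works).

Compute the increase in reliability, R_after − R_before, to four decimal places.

R_before = 0.889
R_after = 1 − (1 − 0.889)^2 = 0.9877
ΔR = 0.9877 − 0.889 = 0.0987

0.0987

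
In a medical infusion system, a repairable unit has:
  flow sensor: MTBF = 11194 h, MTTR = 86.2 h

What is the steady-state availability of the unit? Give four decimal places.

A(flow sensor) = MTBF/(MTBF+MTTR) = 11194/(11194+86.2) = 0.9924

0.9924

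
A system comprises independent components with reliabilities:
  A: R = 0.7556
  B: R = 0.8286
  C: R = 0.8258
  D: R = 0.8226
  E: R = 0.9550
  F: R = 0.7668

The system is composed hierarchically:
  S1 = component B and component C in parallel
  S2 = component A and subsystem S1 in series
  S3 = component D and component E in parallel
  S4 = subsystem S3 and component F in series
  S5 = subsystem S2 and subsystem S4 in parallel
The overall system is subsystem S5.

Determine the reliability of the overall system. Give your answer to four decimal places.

Parallel (B and C): 1 − (1 − 0.828600)(1 − 0.825800) = 0.970142
Series (A and [0.970142]): 0.755600 × 0.970142 = 0.733039
Parallel (D and E): 1 − (1 − 0.822600)(1 − 0.955000) = 0.992017
Series ([0.992017] and F): 0.992017 × 0.766800 = 0.760679
Parallel ([0.733039] and [0.760679]): 1 − (1 − 0.733039)(1 − 0.760679) = 0.9361

0.9361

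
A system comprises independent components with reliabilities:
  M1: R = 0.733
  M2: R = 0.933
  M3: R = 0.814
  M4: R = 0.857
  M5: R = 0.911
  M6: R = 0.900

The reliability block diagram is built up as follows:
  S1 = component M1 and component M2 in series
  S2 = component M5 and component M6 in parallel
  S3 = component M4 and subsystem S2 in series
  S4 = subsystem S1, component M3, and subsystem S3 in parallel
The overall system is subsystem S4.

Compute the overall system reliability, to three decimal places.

Series (M1 and M2): 0.73300 × 0.93300 = 0.68389
Parallel (M5 and M6): 1 − (1 − 0.91100)(1 − 0.90000) = 0.99110
Series (M4 and [0.99110]): 0.85700 × 0.99110 = 0.84937
Parallel ([0.68389], M3, and [0.84937]): 1 − (1 − 0.68389)(1 − 0.81400)(1 − 0.84937) = 0.991

0.991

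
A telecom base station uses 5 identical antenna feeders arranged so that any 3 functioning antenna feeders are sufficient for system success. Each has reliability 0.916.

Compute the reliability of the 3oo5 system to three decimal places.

R = Σ_{i=3}^{5} C(5,i) p^i (1−p)^{5−i} with p = 0.916
C(5,3)·0.916^3·0.084^2 = 0.05423
C(5,4)·0.916^4·0.084^1 = 0.29569
C(5,5)·0.916^5·0.084^0 = 0.64488
Sum = 0.995

0.995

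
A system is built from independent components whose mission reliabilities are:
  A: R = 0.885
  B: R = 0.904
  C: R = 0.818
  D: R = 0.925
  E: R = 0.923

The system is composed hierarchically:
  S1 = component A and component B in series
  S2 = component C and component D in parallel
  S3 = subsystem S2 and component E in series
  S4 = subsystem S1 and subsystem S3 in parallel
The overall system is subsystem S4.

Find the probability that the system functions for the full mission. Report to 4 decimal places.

0.9821

Series (A and B): 0.885000 × 0.904000 = 0.800040
Parallel (C and D): 1 − (1 − 0.818000)(1 − 0.925000) = 0.986350
Series ([0.986350] and E): 0.986350 × 0.923000 = 0.910401
Parallel ([0.800040] and [0.910401]): 1 − (1 − 0.800040)(1 − 0.910401) = 0.9821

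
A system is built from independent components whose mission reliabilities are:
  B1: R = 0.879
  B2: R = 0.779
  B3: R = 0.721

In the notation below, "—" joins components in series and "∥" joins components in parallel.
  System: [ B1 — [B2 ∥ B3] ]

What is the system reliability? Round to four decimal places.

Parallel (B2 and B3): 1 − (1 − 0.779000)(1 − 0.721000) = 0.938341
Series (B1 and [0.938341]): 0.879000 × 0.938341 = 0.8248

0.8248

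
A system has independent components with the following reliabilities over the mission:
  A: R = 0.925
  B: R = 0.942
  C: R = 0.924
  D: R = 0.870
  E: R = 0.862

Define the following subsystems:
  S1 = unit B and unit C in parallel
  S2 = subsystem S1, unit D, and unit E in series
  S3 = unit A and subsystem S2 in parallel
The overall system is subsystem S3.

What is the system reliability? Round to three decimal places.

0.981

Parallel (B and C): 1 − (1 − 0.94200)(1 − 0.92400) = 0.99559
Series ([0.99559], D, and E): 0.99559 × 0.87000 × 0.86200 = 0.74663
Parallel (A and [0.74663]): 1 − (1 − 0.92500)(1 − 0.74663) = 0.981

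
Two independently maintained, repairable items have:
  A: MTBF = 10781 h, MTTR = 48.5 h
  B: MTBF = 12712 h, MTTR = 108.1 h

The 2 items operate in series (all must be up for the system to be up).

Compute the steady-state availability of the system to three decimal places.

A(A) = MTBF/(MTBF+MTTR) = 10781/(10781+48.5) = 0.995521
A(B) = MTBF/(MTBF+MTTR) = 12712/(12712+108.1) = 0.991568
Series availability: 0.995521 × 0.991568 = 0.987

0.987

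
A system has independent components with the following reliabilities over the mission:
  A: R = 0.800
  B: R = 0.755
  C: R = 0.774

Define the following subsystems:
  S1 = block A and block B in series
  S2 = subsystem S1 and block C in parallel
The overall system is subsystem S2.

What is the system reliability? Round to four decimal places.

0.9105

Series (A and B): 0.800000 × 0.755000 = 0.604000
Parallel ([0.604000] and C): 1 − (1 − 0.604000)(1 − 0.774000) = 0.9105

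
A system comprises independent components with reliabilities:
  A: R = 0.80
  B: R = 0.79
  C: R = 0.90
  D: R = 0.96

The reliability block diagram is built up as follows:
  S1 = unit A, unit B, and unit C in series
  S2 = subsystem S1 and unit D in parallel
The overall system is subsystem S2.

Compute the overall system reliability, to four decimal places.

0.9828

Series (A, B, and C): 0.800000 × 0.790000 × 0.900000 = 0.568800
Parallel ([0.568800] and D): 1 − (1 − 0.568800)(1 − 0.960000) = 0.9828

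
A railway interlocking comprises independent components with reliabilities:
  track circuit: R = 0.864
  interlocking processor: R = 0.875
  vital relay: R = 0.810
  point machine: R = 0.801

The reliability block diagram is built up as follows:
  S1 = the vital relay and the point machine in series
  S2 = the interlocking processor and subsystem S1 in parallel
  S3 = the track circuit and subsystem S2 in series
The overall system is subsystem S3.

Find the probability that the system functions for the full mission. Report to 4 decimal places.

0.8261

Series (vital relay and point machine): 0.810000 × 0.801000 = 0.648810
Parallel (interlocking processor and [0.648810]): 1 − (1 − 0.875000)(1 − 0.648810) = 0.956101
Series (track circuit and [0.956101]): 0.864000 × 0.956101 = 0.8261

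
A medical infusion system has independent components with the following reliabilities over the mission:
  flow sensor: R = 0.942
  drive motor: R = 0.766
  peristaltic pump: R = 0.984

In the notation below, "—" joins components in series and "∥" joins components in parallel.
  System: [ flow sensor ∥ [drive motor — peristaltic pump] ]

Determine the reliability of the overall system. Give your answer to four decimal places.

0.9857

Series (drive motor and peristaltic pump): 0.766000 × 0.984000 = 0.753744
Parallel (flow sensor and [0.753744]): 1 − (1 − 0.942000)(1 − 0.753744) = 0.9857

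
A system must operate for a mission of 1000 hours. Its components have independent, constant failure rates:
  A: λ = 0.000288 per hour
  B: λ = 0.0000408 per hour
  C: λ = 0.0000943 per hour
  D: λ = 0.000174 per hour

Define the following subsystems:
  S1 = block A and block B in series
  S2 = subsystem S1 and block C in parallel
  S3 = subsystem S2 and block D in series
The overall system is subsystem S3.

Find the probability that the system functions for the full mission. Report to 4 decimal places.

0.8191

R(A) = exp(−0.000288 × 1000) = 0.749762
R(B) = exp(−0.0000408 × 1000) = 0.960021
R(C) = exp(−0.0000943 × 1000) = 0.910010
R(D) = exp(−0.000174 × 1000) = 0.840297
Series (A and B): 0.749762 × 0.960021 = 0.719787
Parallel ([0.719787] and C): 1 − (1 − 0.719787)(1 − 0.910010) = 0.974784
Series ([0.974784] and D): 0.974784 × 0.840297 = 0.8191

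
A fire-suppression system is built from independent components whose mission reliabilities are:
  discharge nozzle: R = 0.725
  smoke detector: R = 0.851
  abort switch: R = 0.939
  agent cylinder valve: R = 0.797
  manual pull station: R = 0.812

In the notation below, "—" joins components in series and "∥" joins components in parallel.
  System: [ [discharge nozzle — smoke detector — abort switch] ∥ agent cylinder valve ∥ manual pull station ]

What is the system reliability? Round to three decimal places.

Series (discharge nozzle, smoke detector, and abort switch): 0.72500 × 0.85100 × 0.93900 = 0.57934
Parallel ([0.57934], agent cylinder valve, and manual pull station): 1 − (1 − 0.57934)(1 − 0.79700)(1 − 0.81200) = 0.984

0.984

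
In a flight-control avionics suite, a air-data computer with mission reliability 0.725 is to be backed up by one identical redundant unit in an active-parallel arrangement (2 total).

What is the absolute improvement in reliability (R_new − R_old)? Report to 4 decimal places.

0.1994

R_before = 0.725
R_after = 1 − (1 − 0.725)^2 = 0.9244
ΔR = 0.9244 − 0.725 = 0.1994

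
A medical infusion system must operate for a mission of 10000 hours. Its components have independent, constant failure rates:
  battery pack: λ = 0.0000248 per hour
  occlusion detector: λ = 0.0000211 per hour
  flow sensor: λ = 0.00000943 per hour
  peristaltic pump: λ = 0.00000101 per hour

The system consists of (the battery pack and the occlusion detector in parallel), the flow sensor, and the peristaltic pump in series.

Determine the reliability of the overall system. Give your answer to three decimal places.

0.863

R(battery pack) = exp(−0.0000248 × 10000) = 0.78036
R(occlusion detector) = exp(−0.0000211 × 10000) = 0.80977
R(flow sensor) = exp(−0.00000943 × 10000) = 0.91001
R(peristaltic pump) = exp(−0.00000101 × 10000) = 0.98995
Parallel (battery pack and occlusion detector): 1 − (1 − 0.78036)(1 − 0.80977) = 0.95822
Series ([0.95822], flow sensor, and peristaltic pump): 0.95822 × 0.91001 × 0.98995 = 0.863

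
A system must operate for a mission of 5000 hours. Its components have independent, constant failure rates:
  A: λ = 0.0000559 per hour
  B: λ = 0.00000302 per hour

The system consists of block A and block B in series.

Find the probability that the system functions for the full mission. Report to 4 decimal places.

R(A) = exp(−0.0000559 × 5000) = 0.756162
R(B) = exp(−0.00000302 × 5000) = 0.985013
Series (A and B): 0.756162 × 0.985013 = 0.7448

0.7448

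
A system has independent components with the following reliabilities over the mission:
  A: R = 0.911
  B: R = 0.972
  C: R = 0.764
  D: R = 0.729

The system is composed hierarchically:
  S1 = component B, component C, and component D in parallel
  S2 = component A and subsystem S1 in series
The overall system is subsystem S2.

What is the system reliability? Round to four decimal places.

0.9094

Parallel (B, C, and D): 1 − (1 − 0.972000)(1 − 0.764000)(1 − 0.729000) = 0.998209
Series (A and [0.998209]): 0.911000 × 0.998209 = 0.9094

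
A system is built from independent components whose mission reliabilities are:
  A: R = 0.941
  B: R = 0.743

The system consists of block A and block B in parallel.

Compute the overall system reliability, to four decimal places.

0.9848

Parallel (A and B): 1 − (1 − 0.941000)(1 − 0.743000) = 0.9848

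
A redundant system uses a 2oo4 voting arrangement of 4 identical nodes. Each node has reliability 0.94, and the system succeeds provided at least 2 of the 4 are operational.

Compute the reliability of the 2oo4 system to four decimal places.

0.9992

R = Σ_{i=2}^{4} C(4,i) p^i (1−p)^{4−i} with p = 0.94
C(4,2)·0.94^2·0.06^2 = 0.019086
C(4,3)·0.94^3·0.06^1 = 0.199340
C(4,4)·0.94^4·0.06^0 = 0.780749
Sum = 0.9992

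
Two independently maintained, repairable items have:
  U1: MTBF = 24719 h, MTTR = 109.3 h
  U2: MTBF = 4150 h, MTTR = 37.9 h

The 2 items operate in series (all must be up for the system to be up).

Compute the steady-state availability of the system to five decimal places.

0.98659

A(U1) = MTBF/(MTBF+MTTR) = 24719/(24719+109.3) = 0.995598
A(U2) = MTBF/(MTBF+MTTR) = 4150/(4150+37.9) = 0.990950
Series availability: 0.995598 × 0.990950 = 0.98659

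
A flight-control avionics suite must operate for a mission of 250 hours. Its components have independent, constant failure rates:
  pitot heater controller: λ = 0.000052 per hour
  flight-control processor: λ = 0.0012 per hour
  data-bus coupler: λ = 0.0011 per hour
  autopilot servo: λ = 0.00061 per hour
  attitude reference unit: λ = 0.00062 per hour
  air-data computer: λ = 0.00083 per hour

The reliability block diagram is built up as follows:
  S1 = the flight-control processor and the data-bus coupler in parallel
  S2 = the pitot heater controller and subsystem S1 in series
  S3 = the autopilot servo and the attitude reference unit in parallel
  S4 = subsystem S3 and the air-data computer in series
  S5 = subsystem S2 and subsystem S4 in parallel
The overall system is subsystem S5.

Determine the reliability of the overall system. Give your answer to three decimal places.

0.985

R(pitot heater controller) = exp(−0.000052 × 250) = 0.98708
R(flight-control processor) = exp(−0.0012 × 250) = 0.74082
R(data-bus coupler) = exp(−0.0011 × 250) = 0.75957
R(autopilot servo) = exp(−0.00061 × 250) = 0.85856
R(attitude reference unit) = exp(−0.00062 × 250) = 0.85642
R(air-data computer) = exp(−0.00083 × 250) = 0.81261
Parallel (flight-control processor and data-bus coupler): 1 − (1 − 0.74082)(1 − 0.75957) = 0.93769
Series (pitot heater controller and [0.93769]): 0.98708 × 0.93769 = 0.92558
Parallel (autopilot servo and attitude reference unit): 1 − (1 − 0.85856)(1 − 0.85642) = 0.97969
Series ([0.97969] and air-data computer): 0.97969 × 0.81261 = 0.79611
Parallel ([0.92558] and [0.79611]): 1 − (1 − 0.92558)(1 − 0.79611) = 0.985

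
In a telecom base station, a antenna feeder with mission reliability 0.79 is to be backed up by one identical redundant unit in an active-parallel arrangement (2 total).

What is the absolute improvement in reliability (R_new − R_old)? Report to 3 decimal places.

0.166

R_before = 0.79
R_after = 1 − (1 − 0.79)^2 = 0.956
ΔR = 0.956 − 0.79 = 0.166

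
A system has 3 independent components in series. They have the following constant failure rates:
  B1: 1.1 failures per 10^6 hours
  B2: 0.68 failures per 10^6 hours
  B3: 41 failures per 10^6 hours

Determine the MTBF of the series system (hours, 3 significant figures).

Series of exponential components: λ_sys = Σ λ_i
λ_sys = 0.0000011 + 0.00000068 + 0.000041 = 4.2780e-05 /h
MTBF = 1 / λ_sys = 23400 h

23400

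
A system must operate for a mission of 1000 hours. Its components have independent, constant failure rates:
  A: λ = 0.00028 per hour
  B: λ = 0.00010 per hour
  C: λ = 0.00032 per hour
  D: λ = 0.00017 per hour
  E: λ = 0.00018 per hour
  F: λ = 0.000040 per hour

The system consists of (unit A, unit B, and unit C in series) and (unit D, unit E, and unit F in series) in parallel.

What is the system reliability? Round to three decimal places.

0.837

R(A) = exp(−0.00028 × 1000) = 0.75578
R(B) = exp(−0.00010 × 1000) = 0.90484
R(C) = exp(−0.00032 × 1000) = 0.72615
R(D) = exp(−0.00017 × 1000) = 0.84366
R(E) = exp(−0.00018 × 1000) = 0.83527
R(F) = exp(−0.000040 × 1000) = 0.96079
Series (A, B, and C): 0.75578 × 0.90484 × 0.72615 = 0.49658
Series (D, E, and F): 0.84366 × 0.83527 × 0.96079 = 0.67705
Parallel ([0.49658] and [0.67705]): 1 − (1 − 0.49658)(1 − 0.67705) = 0.837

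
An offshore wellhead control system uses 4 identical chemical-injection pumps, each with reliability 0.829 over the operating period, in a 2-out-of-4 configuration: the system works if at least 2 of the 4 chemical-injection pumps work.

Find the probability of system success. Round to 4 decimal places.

0.9826

R = Σ_{i=2}^{4} C(4,i) p^i (1−p)^{4−i} with p = 0.829
C(4,2)·0.829^2·0.171^2 = 0.120574
C(4,3)·0.829^3·0.171^1 = 0.389690
C(4,4)·0.829^4·0.171^0 = 0.472300
Sum = 0.9826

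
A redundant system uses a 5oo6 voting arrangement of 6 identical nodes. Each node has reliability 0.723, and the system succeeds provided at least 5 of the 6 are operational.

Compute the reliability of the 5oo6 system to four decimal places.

0.4712

R = Σ_{i=5}^{6} C(6,i) p^i (1−p)^{6−i} with p = 0.723
C(6,5)·0.723^5·0.277^1 = 0.328339
C(6,6)·0.723^6·0.277^0 = 0.142833
Sum = 0.4712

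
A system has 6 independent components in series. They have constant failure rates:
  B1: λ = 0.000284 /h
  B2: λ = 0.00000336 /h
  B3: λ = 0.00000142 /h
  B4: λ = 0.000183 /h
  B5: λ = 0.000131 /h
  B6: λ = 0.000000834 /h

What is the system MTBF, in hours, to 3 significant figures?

Series of exponential components: λ_sys = Σ λ_i
λ_sys = 0.000284 + 0.00000336 + 0.00000142 + 0.000183 + 0.000131 + 0.000000834 = 6.0361e-04 /h
MTBF = 1 / λ_sys = 1660 h

1660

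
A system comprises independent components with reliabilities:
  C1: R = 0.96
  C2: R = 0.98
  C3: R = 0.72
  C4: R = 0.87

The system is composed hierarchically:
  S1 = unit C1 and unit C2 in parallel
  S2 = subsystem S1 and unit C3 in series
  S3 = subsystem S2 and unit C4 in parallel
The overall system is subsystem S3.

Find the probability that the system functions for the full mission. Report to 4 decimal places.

0.9635

Parallel (C1 and C2): 1 − (1 − 0.960000)(1 − 0.980000) = 0.999200
Series ([0.999200] and C3): 0.999200 × 0.720000 = 0.719424
Parallel ([0.719424] and C4): 1 − (1 − 0.719424)(1 − 0.870000) = 0.9635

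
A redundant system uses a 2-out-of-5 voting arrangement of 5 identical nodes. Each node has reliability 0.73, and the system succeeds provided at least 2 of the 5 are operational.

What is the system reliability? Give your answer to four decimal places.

0.9792

R = Σ_{i=2}^{5} C(5,i) p^i (1−p)^{5−i} with p = 0.73
C(5,2)·0.73^2·0.27^3 = 0.104891
C(5,3)·0.73^3·0.27^2 = 0.283593
C(5,4)·0.73^4·0.27^1 = 0.383376
C(5,5)·0.73^5·0.27^0 = 0.207307
Sum = 0.9792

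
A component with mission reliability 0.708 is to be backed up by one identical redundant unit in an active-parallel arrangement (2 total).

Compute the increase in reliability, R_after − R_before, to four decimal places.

0.2067

R_before = 0.708
R_after = 1 − (1 − 0.708)^2 = 0.9147
ΔR = 0.9147 − 0.708 = 0.2067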